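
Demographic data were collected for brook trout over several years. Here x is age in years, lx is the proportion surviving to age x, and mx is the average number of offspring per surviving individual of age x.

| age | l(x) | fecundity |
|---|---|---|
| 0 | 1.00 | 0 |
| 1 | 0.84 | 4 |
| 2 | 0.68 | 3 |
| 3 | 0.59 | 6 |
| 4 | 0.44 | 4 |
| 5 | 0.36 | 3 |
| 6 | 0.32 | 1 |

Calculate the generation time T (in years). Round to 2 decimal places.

lx·mx: 0, 3.36, 2.04, 3.54, 1.76, 1.08, 0.32 → R0 = 12.1
x·lx·mx: 0, 3.36, 4.08, 10.62, 7.04, 5.4, 1.92 → Σ = 32.42
T = 32.42 / 12.1 = 2.679339… → 2.68

2.68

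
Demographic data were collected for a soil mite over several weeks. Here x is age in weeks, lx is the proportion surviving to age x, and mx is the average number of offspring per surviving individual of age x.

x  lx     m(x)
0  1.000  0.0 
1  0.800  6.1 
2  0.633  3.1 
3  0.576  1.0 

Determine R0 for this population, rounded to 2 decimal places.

lx·mx by age: 0, 4.88, 1.9623, 0.576
R0 = Σ lx·mx = 7.4183 → 7.42

7.42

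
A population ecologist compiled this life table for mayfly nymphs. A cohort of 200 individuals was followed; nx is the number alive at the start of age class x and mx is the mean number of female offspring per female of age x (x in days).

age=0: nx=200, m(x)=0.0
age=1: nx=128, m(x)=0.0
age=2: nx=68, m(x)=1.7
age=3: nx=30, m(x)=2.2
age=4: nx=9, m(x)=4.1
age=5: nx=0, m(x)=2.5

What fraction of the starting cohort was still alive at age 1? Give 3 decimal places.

0.640

l_1 = n_1/n_0 = 128/200 = 0.64 → 0.640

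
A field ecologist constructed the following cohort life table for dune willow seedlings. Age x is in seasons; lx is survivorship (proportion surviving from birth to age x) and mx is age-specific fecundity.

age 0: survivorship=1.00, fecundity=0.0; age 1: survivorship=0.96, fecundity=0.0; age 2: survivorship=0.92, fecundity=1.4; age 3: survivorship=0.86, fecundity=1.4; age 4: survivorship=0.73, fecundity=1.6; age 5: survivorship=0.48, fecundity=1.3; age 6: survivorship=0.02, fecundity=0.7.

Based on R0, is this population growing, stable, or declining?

R0 = Σ lx·mx = 0 + 0 + 1.288 + 1.204 + 1.168 + 0.624 + 0.014 = 4.298
R0 > 1, so the population is growing.

growing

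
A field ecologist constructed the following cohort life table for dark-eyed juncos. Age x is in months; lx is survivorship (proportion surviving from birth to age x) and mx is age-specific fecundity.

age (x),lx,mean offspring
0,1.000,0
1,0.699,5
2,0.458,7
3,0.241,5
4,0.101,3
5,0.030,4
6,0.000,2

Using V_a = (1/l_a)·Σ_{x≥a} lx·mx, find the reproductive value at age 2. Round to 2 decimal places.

10.55

lx·mx for x ≥ 2: 3.206, 1.205, 0.303, 0.12, 0 → sum = 4.834
V_2 = 4.834 / l_2 = 4.834 / 0.458 = 10.554585… → 10.55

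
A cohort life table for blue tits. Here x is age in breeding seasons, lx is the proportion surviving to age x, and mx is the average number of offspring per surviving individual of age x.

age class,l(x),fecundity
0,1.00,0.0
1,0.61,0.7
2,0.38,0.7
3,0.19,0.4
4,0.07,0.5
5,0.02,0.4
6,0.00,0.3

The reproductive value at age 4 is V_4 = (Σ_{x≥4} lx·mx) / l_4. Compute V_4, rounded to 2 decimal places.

lx·mx for x ≥ 4: 0.035, 0.008, 0 → sum = 0.043
V_4 = 0.043 / l_4 = 0.043 / 0.07 = 0.614286… → 0.61

0.61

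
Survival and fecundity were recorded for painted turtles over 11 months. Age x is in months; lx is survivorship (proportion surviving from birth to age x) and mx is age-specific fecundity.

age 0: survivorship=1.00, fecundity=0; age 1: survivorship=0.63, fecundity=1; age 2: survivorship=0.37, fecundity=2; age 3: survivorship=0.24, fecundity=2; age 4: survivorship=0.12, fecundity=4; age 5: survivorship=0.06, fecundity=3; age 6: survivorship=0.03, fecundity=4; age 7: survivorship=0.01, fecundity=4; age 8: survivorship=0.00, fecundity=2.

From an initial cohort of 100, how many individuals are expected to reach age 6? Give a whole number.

3

Expected survivors = N0 · l_6 = 100 × 0.03 = 3 → 3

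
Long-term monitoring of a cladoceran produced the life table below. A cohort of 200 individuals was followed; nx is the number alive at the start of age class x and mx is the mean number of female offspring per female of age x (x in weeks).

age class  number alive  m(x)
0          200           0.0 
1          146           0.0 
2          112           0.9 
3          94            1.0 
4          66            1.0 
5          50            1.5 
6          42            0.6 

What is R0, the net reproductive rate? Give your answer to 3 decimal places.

lx = nx/n0 = nx/200: 1, 0.73, 0.56, 0.47, 0.33, 0.25, 0.21
lx·mx by age: 0, 0, 0.504, 0.47, 0.33, 0.375, 0.126
R0 = Σ lx·mx = 1.805 → 1.805

1.805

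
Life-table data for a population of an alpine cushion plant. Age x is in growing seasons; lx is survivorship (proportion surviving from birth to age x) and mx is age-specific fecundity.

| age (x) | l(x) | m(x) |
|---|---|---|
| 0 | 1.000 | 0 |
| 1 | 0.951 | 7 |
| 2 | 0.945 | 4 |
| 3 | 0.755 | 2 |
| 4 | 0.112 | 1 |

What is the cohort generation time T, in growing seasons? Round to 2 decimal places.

1.59

lx·mx: 0, 6.657, 3.78, 1.51, 0.112 → R0 = 12.059
x·lx·mx: 0, 6.657, 7.56, 4.53, 0.448 → Σ = 19.195
T = 19.195 / 12.059 = 1.591757… → 1.59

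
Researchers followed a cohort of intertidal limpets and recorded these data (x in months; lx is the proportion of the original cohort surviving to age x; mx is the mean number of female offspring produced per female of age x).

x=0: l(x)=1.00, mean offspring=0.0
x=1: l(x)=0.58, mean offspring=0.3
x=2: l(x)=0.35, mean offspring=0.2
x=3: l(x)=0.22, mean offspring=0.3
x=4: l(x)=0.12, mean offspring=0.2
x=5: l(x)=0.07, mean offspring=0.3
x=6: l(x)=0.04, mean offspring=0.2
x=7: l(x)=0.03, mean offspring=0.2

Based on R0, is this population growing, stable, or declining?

R0 = Σ lx·mx = 0 + 0.174 + 0.07 + 0.066 + 0.024 + 0.021 + 0.008 + 0.006 = 0.369
R0 < 1, so the population is declining.

declining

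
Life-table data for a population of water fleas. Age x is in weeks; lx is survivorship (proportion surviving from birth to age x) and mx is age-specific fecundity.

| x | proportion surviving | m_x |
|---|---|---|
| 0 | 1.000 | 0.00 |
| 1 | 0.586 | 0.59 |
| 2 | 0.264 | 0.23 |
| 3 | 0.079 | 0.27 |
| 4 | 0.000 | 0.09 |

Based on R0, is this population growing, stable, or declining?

R0 = Σ lx·mx = 0 + 0.34574 + 0.06072 + 0.02133 + 0 = 0.42779
R0 < 1, so the population is declining.

declining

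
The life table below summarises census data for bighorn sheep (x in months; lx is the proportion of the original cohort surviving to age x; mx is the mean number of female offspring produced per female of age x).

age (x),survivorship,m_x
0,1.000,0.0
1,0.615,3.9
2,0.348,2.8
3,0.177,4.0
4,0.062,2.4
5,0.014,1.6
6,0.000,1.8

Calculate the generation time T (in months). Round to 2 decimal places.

1.69

lx·mx: 0, 2.3985, 0.9744, 0.708, 0.1488, 0.0224, 0 → R0 = 4.2521
x·lx·mx: 0, 2.3985, 1.9488, 2.124, 0.5952, 0.112, 0 → Σ = 7.1785
T = 7.1785 / 4.2521 = 1.688225… → 1.69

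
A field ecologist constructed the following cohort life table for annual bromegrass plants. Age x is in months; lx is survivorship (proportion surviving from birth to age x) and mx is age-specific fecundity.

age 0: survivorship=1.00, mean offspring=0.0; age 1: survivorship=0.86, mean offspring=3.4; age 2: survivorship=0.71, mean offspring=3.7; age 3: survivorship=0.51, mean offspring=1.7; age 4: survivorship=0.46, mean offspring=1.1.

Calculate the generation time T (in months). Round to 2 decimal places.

lx·mx: 0, 2.924, 2.627, 0.867, 0.506 → R0 = 6.924
x·lx·mx: 0, 2.924, 5.254, 2.601, 2.024 → Σ = 12.803
T = 12.803 / 6.924 = 1.849076… → 1.85

1.85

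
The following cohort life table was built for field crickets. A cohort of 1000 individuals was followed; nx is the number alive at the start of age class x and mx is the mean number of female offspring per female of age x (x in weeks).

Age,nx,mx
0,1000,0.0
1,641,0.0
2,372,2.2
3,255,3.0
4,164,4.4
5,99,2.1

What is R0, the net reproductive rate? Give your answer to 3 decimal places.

lx = nx/n0 = nx/1000: 1, 0.641, 0.372, 0.255, 0.164, 0.099
lx·mx by age: 0, 0, 0.8184, 0.765, 0.7216, 0.2079
R0 = Σ lx·mx = 2.5129 → 2.513

2.513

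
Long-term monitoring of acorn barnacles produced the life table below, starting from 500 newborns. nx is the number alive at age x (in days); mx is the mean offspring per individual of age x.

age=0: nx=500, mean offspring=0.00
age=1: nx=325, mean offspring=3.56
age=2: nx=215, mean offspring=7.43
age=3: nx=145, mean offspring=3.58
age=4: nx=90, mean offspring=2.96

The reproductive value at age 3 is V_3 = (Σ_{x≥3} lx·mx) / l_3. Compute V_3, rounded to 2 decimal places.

lx = nx/n0 = nx/500: 1, 0.65, 0.43, 0.29, 0.18
lx·mx for x ≥ 3: 1.0382, 0.5328 → sum = 1.571
V_3 = 1.571 / l_3 = 1.571 / 0.29 = 5.417241… → 5.42

5.42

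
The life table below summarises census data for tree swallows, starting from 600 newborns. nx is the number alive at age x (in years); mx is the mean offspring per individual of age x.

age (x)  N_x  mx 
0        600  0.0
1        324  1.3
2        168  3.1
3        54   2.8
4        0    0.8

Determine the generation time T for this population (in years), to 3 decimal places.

lx = nx/n0 = nx/600: 1, 0.54, 0.28, 0.09, 0
lx·mx: 0, 0.702, 0.868, 0.252, 0 → R0 = 1.822
x·lx·mx: 0, 0.702, 1.736, 0.756, 0 → Σ = 3.194
T = 3.194 / 1.822 = 1.753019… → 1.753

1.753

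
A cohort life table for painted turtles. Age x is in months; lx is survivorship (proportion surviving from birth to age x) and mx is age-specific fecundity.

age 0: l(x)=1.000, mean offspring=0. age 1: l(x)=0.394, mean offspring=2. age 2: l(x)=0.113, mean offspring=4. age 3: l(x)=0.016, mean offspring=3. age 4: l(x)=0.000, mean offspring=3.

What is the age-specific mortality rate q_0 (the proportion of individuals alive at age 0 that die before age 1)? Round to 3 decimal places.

0.606

q_0 = (l_0 − l_1) / l_0 = (1 − 0.394) / 1
     = 0.606 / 1 = 0.606 → 0.606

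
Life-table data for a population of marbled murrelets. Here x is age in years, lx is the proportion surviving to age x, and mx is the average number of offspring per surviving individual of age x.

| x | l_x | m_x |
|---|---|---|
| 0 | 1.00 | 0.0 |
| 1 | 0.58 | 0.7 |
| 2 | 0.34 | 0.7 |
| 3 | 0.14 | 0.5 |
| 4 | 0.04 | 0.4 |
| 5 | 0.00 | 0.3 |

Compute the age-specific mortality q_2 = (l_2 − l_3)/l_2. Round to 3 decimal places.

q_2 = (l_2 − l_3) / l_2 = (0.34 − 0.14) / 0.34
     = 0.2 / 0.34 = 0.588235… → 0.588

0.588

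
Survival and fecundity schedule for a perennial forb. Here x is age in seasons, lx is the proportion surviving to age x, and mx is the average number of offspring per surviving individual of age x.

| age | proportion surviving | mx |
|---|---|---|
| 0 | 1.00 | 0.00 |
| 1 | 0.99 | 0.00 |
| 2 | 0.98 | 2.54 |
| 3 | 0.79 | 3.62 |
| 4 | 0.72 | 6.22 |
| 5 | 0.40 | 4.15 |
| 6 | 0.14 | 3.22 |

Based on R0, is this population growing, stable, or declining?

growing

R0 = Σ lx·mx = 0 + 0 + 2.4892 + 2.8598 + 4.4784 + 1.66 + 0.4508 = 11.9382
R0 > 1, so the population is growing.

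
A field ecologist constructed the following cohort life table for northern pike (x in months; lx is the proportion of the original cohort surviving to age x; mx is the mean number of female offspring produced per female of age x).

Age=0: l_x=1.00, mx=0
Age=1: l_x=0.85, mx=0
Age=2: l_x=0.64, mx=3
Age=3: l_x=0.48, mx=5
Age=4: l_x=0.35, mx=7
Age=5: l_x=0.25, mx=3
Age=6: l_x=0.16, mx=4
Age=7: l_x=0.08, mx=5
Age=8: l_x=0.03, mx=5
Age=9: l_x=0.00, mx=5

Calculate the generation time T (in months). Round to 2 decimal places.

lx·mx: 0, 0, 1.92, 2.4, 2.45, 0.75, 0.64, 0.4, 0.15, 0 → R0 = 8.71
x·lx·mx: 0, 0, 3.84, 7.2, 9.8, 3.75, 3.84, 2.8, 1.2, 0 → Σ = 32.43
T = 32.43 / 8.71 = 3.723307… → 3.72

3.72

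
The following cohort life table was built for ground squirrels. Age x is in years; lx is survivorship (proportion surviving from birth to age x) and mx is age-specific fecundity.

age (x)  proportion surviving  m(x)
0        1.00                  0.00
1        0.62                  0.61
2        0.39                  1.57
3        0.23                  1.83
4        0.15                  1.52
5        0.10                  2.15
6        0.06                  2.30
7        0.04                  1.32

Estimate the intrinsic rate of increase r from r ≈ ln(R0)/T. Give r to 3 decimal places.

0.242

R0 = Σ lx·mx = 0 + 0.3782 + 0.6123 + 0.4209 + 0.228 + 0.215 + 0.138 + 0.0528 = 2.0452
Σ x·lx·mx = 6.0501; T = 6.0501/2.0452 = 2.95819…
r ≈ ln(R0)/T = ln(2.0452)/2.95819… = 0.24187… → 0.242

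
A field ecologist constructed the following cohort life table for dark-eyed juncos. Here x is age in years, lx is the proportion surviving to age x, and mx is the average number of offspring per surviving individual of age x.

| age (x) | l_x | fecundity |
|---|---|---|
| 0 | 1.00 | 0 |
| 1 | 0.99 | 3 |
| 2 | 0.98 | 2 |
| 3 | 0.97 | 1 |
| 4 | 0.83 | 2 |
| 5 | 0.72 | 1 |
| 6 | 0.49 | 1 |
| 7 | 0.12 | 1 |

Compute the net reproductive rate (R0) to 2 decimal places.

8.89

lx·mx by age: 0, 2.97, 1.96, 0.97, 1.66, 0.72, 0.49, 0.12
R0 = Σ lx·mx = 8.89 → 8.89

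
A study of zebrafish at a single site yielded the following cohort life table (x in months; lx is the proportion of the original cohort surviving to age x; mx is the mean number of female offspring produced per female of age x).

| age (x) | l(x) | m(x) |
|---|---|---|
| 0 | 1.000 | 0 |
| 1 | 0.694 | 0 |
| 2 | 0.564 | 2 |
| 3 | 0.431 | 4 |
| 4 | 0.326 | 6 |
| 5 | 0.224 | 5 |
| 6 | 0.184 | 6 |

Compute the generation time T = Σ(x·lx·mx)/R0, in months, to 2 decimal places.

lx·mx: 0, 0, 1.128, 1.724, 1.956, 1.12, 1.104 → R0 = 7.032
x·lx·mx: 0, 0, 2.256, 5.172, 7.824, 5.6, 6.624 → Σ = 27.476
T = 27.476 / 7.032 = 3.907281… → 3.91

3.91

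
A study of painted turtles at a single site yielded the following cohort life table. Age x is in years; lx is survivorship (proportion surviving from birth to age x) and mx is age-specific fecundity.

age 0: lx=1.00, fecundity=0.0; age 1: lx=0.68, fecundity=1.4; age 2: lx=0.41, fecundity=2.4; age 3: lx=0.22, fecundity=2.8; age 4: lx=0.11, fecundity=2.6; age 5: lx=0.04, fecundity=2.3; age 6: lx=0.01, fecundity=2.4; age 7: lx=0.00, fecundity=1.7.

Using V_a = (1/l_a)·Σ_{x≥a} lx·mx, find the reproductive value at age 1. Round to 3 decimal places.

4.344

lx·mx for x ≥ 1: 0.952, 0.984, 0.616, 0.286, 0.092, 0.024, 0 → sum = 2.954
V_1 = 2.954 / l_1 = 2.954 / 0.68 = 4.344118… → 4.344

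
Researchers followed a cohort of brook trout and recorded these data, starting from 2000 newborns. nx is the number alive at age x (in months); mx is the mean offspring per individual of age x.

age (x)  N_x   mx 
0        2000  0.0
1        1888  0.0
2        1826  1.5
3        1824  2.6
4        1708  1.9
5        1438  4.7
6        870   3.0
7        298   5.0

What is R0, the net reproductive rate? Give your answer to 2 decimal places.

10.79

lx = nx/n0 = nx/2000: 1, 0.944, 0.913, 0.912, 0.854, 0.719, 0.435, 0.149
lx·mx by age: 0, 0, 1.3695, 2.3712, 1.6226, 3.3793, 1.305, 0.745
R0 = Σ lx·mx = 10.7926 → 10.79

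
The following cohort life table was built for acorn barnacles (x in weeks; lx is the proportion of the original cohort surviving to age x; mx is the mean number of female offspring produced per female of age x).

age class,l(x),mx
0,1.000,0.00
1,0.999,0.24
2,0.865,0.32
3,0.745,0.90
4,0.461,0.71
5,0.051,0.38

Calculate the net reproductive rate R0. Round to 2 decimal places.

lx·mx by age: 0, 0.23976, 0.2768, 0.6705, 0.32731, 0.01938
R0 = Σ lx·mx = 1.53375 → 1.53

1.53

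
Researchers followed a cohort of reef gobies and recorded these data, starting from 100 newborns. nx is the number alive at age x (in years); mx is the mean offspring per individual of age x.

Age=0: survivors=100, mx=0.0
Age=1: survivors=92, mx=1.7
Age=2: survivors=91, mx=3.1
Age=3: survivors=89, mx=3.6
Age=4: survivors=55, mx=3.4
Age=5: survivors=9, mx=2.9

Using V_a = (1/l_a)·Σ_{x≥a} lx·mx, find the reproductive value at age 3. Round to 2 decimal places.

5.99

lx = nx/n0 = nx/100: 1, 0.92, 0.91, 0.89, 0.55, 0.09
lx·mx for x ≥ 3: 3.204, 1.87, 0.261 → sum = 5.335
V_3 = 5.335 / l_3 = 5.335 / 0.89 = 5.994382… → 5.99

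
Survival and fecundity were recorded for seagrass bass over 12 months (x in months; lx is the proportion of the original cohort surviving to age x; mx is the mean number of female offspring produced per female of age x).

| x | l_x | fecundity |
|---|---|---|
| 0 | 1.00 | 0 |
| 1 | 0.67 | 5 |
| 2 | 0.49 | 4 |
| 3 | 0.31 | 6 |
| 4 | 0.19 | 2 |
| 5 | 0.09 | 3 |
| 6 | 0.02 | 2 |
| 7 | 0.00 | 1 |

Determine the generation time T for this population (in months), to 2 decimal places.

2.03

lx·mx: 0, 3.35, 1.96, 1.86, 0.38, 0.27, 0.04, 0 → R0 = 7.86
x·lx·mx: 0, 3.35, 3.92, 5.58, 1.52, 1.35, 0.24, 0 → Σ = 15.96
T = 15.96 / 7.86 = 2.030534… → 2.03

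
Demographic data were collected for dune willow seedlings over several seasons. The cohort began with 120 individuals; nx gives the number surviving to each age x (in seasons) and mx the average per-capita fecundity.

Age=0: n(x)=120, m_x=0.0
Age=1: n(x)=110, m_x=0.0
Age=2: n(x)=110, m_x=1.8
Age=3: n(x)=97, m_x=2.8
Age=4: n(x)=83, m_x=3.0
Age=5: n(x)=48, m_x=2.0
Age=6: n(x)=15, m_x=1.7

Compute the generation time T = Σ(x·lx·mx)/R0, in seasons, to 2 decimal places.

3.38

lx = nx/n0 = nx/120: 1, 0.91667…, 0.91667…, 0.80833…, 0.69167…, 0.4, 0.125
lx·mx: 0, 0, 1.65…, 2.263333…, 2.075…, 0.8, 0.2125 → R0 = 7.000833…
x·lx·mx: 0, 0, 3.3…, 6.79…, 8.3…, 4, 1.275 → Σ = 23.665…
T = 23.665… / 7.000833… = 3.380312… → 3.38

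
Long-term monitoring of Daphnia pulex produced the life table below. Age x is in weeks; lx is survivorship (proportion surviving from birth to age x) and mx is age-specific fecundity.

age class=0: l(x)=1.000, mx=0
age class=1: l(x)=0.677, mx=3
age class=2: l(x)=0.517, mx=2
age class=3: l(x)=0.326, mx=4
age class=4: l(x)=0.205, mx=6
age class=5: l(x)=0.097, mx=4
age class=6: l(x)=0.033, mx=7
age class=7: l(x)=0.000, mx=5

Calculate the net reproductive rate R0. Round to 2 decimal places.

6.22

lx·mx by age: 0, 2.031, 1.034, 1.304, 1.23, 0.388, 0.231, 0
R0 = Σ lx·mx = 6.218 → 6.22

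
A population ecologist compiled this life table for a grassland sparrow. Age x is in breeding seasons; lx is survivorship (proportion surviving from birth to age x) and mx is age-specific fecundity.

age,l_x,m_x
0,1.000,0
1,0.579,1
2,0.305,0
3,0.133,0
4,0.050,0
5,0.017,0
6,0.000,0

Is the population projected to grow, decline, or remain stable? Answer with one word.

declining

R0 = Σ lx·mx = 0 + 0.579 + 0 + 0 + 0 + 0 + 0 = 0.579
R0 < 1, so the population is declining.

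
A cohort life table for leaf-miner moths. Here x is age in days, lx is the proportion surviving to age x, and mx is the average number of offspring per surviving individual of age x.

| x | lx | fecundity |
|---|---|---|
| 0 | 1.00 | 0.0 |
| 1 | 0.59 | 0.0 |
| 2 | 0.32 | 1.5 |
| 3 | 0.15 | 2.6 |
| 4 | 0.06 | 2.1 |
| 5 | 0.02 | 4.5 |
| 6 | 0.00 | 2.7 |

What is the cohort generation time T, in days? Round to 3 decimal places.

2.840

lx·mx: 0, 0, 0.48, 0.39, 0.126, 0.09, 0 → R0 = 1.086
x·lx·mx: 0, 0, 0.96, 1.17, 0.504, 0.45, 0 → Σ = 3.084
T = 3.084 / 1.086 = 2.839779… → 2.840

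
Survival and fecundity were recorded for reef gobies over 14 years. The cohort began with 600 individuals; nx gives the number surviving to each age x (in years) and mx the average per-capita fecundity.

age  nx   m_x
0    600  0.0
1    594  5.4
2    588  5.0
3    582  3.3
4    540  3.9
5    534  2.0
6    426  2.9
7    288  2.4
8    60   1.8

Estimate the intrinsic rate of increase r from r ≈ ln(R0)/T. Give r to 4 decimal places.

0.9853

lx = nx/n0 = nx/600: 1, 0.99, 0.98, 0.97, 0.9, 0.89, 0.71, 0.48, 0.1
R0 = Σ lx·mx = 0 + 5.346 + 4.9 + 3.201 + 3.51 + 1.78 + 2.059 + 1.152 + 0.18 = 22.128
Σ x·lx·mx = 69.547; T = 69.547/22.128 = 3.14294…
r ≈ ln(R0)/T = ln(22.128)/3.14294… = 0.985333… → 0.9853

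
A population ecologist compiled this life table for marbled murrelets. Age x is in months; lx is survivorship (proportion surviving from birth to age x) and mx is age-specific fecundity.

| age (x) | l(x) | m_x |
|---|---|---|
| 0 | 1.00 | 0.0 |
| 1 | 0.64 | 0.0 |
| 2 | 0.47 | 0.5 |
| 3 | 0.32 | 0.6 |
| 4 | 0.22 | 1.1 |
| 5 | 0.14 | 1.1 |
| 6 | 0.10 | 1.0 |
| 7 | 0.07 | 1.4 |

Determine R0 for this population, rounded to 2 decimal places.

lx·mx by age: 0, 0, 0.235, 0.192, 0.242, 0.154, 0.1, 0.098
R0 = Σ lx·mx = 1.021 → 1.02

1.02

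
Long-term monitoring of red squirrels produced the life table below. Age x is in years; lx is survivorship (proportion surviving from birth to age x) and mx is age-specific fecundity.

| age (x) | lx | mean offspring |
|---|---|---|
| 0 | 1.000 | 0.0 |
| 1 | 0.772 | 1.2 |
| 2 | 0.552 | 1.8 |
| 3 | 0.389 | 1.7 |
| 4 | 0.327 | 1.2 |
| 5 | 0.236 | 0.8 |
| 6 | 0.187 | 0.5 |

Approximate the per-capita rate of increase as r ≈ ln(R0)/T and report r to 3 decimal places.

0.482

R0 = Σ lx·mx = 0 + 0.9264 + 0.9936 + 0.6613 + 0.3924 + 0.1888 + 0.0935 = 3.256
Σ x·lx·mx = 7.9721; T = 7.9721/3.256 = 2.44843…
r ≈ ln(R0)/T = ln(3.256)/2.44843… = 0.48214… → 0.482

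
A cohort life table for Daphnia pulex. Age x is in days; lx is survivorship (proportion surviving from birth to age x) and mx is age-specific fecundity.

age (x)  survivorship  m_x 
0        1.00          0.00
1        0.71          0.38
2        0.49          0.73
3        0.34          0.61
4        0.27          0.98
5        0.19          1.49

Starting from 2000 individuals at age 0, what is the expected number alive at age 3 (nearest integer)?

680

Expected survivors = N0 · l_3 = 2000 × 0.34 = 680 → 680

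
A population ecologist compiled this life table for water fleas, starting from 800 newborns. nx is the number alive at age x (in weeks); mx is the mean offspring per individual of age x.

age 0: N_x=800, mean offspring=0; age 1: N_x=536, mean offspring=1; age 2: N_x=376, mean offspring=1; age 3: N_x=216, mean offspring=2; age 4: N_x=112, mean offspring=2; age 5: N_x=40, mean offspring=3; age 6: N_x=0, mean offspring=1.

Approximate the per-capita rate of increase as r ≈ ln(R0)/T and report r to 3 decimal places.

lx = nx/n0 = nx/800: 1, 0.67, 0.47, 0.27, 0.14, 0.05, 0
R0 = Σ lx·mx = 0 + 0.67 + 0.47 + 0.54 + 0.28 + 0.15 + 0 = 2.11
Σ x·lx·mx = 5.1; T = 5.1/2.11 = 2.41706…
r ≈ ln(R0)/T = ln(2.11)/2.41706… = 0.30892… → 0.309

0.309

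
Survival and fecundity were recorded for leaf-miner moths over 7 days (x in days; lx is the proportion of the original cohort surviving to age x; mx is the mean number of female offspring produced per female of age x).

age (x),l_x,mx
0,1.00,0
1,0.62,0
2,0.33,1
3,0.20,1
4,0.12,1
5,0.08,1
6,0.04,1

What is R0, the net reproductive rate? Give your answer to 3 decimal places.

lx·mx by age: 0, 0, 0.33, 0.2, 0.12, 0.08, 0.04
R0 = Σ lx·mx = 0.77 → 0.770

0.770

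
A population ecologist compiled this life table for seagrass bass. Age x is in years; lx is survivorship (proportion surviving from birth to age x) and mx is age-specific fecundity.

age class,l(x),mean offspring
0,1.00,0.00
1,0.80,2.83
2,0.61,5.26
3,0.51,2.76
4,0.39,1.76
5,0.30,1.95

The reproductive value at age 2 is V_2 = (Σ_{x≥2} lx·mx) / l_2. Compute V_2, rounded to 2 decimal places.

lx·mx for x ≥ 2: 3.2086, 1.4076, 0.6864, 0.585 → sum = 5.8876
V_2 = 5.8876 / l_2 = 5.8876 / 0.61 = 9.651803… → 9.65

9.65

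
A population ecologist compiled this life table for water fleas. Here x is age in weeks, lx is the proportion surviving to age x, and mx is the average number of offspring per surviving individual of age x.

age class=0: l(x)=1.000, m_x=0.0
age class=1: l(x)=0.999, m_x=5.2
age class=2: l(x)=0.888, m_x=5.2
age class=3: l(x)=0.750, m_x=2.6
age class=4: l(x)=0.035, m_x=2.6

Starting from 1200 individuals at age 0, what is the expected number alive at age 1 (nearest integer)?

1199

Expected survivors = N0 · l_1 = 1200 × 0.999 = 1198.8 → 1199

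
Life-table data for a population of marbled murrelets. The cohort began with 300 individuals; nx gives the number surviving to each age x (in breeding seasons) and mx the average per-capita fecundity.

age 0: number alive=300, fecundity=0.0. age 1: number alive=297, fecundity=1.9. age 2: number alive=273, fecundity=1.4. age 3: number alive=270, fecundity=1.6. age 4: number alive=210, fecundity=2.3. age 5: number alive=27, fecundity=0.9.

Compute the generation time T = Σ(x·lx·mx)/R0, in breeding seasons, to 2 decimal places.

2.48

lx = nx/n0 = nx/300: 1, 0.99, 0.91, 0.9, 0.7, 0.09
lx·mx: 0, 1.881, 1.274, 1.44, 1.61, 0.081 → R0 = 6.286
x·lx·mx: 0, 1.881, 2.548, 4.32, 6.44, 0.405 → Σ = 15.594
T = 15.594 / 6.286 = 2.480751… → 2.48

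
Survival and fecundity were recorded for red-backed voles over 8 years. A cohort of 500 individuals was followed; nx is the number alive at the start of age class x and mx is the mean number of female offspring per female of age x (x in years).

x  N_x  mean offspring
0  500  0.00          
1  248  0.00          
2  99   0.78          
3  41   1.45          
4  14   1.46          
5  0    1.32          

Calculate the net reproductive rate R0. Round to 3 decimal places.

lx = nx/n0 = nx/500: 1, 0.496, 0.198, 0.082, 0.028, 0
lx·mx by age: 0, 0, 0.15444, 0.1189, 0.04088, 0
R0 = Σ lx·mx = 0.31422 → 0.314

0.314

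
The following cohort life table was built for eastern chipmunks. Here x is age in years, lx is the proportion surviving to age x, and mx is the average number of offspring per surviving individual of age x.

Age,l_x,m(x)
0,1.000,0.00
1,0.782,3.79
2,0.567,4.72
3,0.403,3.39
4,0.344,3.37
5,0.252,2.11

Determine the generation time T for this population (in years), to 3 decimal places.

lx·mx: 0, 2.96378, 2.67624, 1.36617, 1.15928, 0.53172 → R0 = 8.69719
x·lx·mx: 0, 2.96378, 5.35248, 4.09851, 4.63712, 2.6586 → Σ = 19.71049
T = 19.71049 / 8.69719 = 2.266306… → 2.266

2.266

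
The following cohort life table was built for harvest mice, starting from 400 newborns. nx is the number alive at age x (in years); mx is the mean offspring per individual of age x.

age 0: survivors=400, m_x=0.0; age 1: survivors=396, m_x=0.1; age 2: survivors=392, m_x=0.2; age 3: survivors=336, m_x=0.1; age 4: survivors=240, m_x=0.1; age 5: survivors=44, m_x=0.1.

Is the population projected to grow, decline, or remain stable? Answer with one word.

declining

lx = nx/n0 = nx/400: 1, 0.99, 0.98, 0.84, 0.6, 0.11
R0 = Σ lx·mx = 0 + 0.099 + 0.196 + 0.084 + 0.06 + 0.011 = 0.45
R0 < 1, so the population is declining.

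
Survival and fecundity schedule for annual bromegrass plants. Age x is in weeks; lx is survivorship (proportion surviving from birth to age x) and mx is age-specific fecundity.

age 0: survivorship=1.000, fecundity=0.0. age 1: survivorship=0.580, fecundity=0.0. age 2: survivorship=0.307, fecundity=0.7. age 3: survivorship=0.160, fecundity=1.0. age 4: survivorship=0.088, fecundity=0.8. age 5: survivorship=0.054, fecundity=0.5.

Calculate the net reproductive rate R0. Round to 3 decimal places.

lx·mx by age: 0, 0, 0.2149, 0.16, 0.0704, 0.027
R0 = Σ lx·mx = 0.4723 → 0.472

0.472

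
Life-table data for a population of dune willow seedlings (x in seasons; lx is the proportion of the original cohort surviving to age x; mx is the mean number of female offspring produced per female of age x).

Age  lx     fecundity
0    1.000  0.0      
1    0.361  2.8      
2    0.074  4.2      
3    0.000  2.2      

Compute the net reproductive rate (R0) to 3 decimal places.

1.322

lx·mx by age: 0, 1.0108, 0.3108, 0
R0 = Σ lx·mx = 1.3216 → 1.322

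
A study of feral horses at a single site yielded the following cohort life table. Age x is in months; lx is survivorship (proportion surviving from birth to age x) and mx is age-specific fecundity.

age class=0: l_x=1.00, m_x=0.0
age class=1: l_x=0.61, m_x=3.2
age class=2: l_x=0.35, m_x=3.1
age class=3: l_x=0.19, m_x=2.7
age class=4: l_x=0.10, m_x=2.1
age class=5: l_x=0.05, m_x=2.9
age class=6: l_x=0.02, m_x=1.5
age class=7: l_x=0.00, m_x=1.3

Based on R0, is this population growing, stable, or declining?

growing

R0 = Σ lx·mx = 0 + 1.952 + 1.085 + 0.513 + 0.21 + 0.145 + 0.03 + 0 = 3.935
R0 > 1, so the population is growing.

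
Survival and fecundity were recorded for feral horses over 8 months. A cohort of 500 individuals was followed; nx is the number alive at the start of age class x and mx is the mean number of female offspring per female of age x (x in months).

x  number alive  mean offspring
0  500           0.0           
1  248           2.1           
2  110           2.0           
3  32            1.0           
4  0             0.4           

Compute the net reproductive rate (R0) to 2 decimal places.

lx = nx/n0 = nx/500: 1, 0.496, 0.22, 0.064, 0
lx·mx by age: 0, 1.0416, 0.44, 0.064, 0
R0 = Σ lx·mx = 1.5456 → 1.55

1.55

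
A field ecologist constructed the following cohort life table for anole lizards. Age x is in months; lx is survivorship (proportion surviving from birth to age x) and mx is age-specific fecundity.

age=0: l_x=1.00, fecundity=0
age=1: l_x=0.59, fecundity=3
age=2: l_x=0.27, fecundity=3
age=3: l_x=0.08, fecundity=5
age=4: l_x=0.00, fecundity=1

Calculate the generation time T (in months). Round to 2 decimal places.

lx·mx: 0, 1.77, 0.81, 0.4, 0 → R0 = 2.98
x·lx·mx: 0, 1.77, 1.62, 1.2, 0 → Σ = 4.59
T = 4.59 / 2.98 = 1.540268… → 1.54

1.54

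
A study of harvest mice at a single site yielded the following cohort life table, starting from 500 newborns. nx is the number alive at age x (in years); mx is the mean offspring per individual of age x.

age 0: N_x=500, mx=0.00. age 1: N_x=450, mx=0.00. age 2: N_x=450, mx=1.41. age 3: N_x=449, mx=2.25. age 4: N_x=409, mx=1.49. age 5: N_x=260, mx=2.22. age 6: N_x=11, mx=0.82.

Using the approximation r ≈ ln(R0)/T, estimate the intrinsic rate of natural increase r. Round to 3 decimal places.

0.510

lx = nx/n0 = nx/500: 1, 0.9, 0.9, 0.898, 0.818, 0.52, 0.022
R0 = Σ lx·mx = 0 + 0 + 1.269 + 2.0205 + 1.21882 + 1.1544 + 0.01804 = 5.68076
Σ x·lx·mx = 19.35502; T = 19.35502/5.68076 = 3.40712…
r ≈ ln(R0)/T = ln(5.68076)/3.40712… = 0.50984… → 0.510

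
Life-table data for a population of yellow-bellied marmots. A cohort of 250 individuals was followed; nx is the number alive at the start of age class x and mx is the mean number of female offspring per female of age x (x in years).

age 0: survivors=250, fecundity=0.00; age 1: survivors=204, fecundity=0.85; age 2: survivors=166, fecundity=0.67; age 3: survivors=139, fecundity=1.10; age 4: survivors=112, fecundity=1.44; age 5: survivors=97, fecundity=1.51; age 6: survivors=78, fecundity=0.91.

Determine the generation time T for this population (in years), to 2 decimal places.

lx = nx/n0 = nx/250: 1, 0.816, 0.664, 0.556, 0.448, 0.388, 0.312
lx·mx: 0, 0.6936, 0.44488, 0.6116, 0.64512, 0.58588, 0.28392 → R0 = 3.265
x·lx·mx: 0, 0.6936, 0.88976, 1.8348, 2.58048, 2.9294, 1.70352 → Σ = 10.63156
T = 10.63156 / 3.265 = 3.256221… → 3.26

3.26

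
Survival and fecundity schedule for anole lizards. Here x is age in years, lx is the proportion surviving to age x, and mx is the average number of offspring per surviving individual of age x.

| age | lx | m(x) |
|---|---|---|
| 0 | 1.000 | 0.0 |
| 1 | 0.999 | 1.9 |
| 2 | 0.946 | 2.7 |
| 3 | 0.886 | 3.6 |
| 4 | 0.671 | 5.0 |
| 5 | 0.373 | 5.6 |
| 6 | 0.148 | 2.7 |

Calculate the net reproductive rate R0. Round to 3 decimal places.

13.485

lx·mx by age: 0, 1.8981, 2.5542, 3.1896, 3.355, 2.0888, 0.3996
R0 = Σ lx·mx = 13.4853 → 13.485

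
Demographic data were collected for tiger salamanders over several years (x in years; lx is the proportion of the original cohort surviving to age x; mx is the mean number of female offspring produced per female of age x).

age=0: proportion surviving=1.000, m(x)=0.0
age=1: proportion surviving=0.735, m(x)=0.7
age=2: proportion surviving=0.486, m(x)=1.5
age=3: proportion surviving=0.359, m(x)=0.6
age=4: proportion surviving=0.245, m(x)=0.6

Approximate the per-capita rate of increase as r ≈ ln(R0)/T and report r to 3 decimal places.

R0 = Σ lx·mx = 0 + 0.5145 + 0.729 + 0.2154 + 0.147 = 1.6059
Σ x·lx·mx = 3.2067; T = 3.2067/1.6059 = 1.99682…
r ≈ ln(R0)/T = ln(1.6059)/1.99682… = 0.23722… → 0.237

0.237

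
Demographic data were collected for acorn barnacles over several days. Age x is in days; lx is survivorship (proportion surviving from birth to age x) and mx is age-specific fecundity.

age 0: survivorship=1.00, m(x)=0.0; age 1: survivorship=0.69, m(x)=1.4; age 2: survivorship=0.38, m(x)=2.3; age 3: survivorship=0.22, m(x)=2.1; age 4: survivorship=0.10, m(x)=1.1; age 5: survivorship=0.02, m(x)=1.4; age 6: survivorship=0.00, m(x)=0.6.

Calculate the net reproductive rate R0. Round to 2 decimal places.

lx·mx by age: 0, 0.966, 0.874, 0.462, 0.11, 0.028, 0
R0 = Σ lx·mx = 2.44 → 2.44

2.44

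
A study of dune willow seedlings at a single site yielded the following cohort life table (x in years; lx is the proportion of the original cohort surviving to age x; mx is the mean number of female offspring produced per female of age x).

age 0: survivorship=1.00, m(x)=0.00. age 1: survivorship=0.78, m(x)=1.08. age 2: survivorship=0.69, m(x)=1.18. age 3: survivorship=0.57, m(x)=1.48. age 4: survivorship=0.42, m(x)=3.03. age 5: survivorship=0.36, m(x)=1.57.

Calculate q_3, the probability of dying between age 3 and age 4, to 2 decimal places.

0.26

q_3 = (l_3 − l_4) / l_3 = (0.57 − 0.42) / 0.57
     = 0.15 / 0.57 = 0.263158… → 0.26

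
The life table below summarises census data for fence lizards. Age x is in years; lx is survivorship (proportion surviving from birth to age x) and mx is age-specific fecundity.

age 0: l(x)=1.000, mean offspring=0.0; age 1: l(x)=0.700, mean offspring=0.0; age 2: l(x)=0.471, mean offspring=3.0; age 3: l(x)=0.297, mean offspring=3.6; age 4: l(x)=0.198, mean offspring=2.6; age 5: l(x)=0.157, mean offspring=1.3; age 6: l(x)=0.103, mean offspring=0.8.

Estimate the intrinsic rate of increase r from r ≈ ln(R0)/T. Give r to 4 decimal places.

R0 = Σ lx·mx = 0 + 0 + 1.413 + 1.0692 + 0.5148 + 0.2041 + 0.0824 = 3.2835
Σ x·lx·mx = 9.6077; T = 9.6077/3.2835 = 2.92605…
r ≈ ln(R0)/T = ln(3.2835)/2.92605… = 0.406318… → 0.4063

0.4063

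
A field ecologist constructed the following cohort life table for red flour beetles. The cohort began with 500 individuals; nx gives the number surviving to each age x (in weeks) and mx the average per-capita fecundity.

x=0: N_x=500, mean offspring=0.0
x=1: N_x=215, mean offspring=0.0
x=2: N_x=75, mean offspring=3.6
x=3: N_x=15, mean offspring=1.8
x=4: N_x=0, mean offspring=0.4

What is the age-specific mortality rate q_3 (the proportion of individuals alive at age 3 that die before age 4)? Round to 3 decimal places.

1.000

lx = nx/n0 = nx/500: 1, 0.43, 0.15, 0.03, 0
q_3 = (l_3 − l_4) / l_3 = (0.03 − 0) / 0.03
     = 0.03 / 0.03 = 1 → 1.000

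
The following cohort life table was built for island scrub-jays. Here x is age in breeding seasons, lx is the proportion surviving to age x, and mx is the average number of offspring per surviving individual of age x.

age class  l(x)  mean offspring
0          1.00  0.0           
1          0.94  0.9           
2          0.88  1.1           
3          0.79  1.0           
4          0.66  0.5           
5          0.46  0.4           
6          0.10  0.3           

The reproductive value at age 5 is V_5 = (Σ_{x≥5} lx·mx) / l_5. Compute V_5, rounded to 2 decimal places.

0.47

lx·mx for x ≥ 5: 0.184, 0.03 → sum = 0.214
V_5 = 0.214 / l_5 = 0.214 / 0.46 = 0.465217… → 0.47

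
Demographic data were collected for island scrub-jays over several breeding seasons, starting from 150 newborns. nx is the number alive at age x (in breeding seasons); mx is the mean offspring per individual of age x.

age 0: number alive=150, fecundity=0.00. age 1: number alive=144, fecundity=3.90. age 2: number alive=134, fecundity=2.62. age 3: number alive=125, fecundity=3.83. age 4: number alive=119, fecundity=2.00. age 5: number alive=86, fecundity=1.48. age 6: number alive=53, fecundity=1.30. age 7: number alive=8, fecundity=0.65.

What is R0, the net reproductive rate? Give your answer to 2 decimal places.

lx = nx/n0 = nx/150: 1, 0.96, 0.89333…, 0.83333…, 0.79333…, 0.57333…, 0.35333…, 0.05333…
lx·mx by age: 0, 3.744, 2.340533…, 3.191667…, 1.586667…, 0.848533…, 0.459333…, 0.034667…
R0 = Σ lx·mx = 12.2054… → 12.21

12.21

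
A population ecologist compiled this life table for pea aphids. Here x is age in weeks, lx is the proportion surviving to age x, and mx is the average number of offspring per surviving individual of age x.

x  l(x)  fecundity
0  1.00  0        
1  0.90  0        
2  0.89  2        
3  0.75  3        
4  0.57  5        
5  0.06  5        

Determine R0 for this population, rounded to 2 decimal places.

lx·mx by age: 0, 0, 1.78, 2.25, 2.85, 0.3
R0 = Σ lx·mx = 7.18 → 7.18

7.18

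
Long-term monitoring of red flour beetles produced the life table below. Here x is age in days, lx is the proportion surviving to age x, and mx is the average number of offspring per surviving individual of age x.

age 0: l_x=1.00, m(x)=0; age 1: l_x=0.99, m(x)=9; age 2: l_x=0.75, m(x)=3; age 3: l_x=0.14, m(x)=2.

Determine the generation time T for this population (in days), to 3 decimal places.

lx·mx: 0, 8.91, 2.25, 0.28 → R0 = 11.44
x·lx·mx: 0, 8.91, 4.5, 0.84 → Σ = 14.25
T = 14.25 / 11.44 = 1.245629… → 1.246

1.246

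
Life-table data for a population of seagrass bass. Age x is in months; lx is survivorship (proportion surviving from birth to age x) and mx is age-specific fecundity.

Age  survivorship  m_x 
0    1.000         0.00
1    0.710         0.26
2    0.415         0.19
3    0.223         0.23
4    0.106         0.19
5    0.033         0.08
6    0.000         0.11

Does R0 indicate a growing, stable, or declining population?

R0 = Σ lx·mx = 0 + 0.1846 + 0.07885 + 0.05129 + 0.02014 + 0.00264 + 0 = 0.33752
R0 < 1, so the population is declining.

declining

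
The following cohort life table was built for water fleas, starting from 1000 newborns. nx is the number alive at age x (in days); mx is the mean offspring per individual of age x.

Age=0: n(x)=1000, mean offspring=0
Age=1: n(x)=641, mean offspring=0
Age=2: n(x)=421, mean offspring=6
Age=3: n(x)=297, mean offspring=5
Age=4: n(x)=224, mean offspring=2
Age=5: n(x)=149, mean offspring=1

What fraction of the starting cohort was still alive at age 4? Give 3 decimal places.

0.224

l_4 = n_4/n_0 = 224/1000 = 0.224 → 0.224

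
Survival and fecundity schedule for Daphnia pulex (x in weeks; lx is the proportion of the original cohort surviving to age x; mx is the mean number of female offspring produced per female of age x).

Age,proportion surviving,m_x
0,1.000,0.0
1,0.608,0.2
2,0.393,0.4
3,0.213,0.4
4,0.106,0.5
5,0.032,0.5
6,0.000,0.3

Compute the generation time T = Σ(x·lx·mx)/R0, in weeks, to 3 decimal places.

2.272

lx·mx: 0, 0.1216, 0.1572, 0.0852, 0.053, 0.016, 0 → R0 = 0.433
x·lx·mx: 0, 0.1216, 0.3144, 0.2556, 0.212, 0.08, 0 → Σ = 0.9836
T = 0.9836 / 0.433 = 2.271594… → 2.272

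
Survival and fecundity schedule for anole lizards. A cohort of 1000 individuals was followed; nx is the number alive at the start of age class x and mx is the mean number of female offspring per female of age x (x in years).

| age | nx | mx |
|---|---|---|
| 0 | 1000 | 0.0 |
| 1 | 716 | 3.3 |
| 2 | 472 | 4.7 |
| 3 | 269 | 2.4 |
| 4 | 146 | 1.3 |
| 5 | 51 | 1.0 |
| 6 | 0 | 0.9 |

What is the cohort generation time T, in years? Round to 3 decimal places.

lx = nx/n0 = nx/1000: 1, 0.716, 0.472, 0.269, 0.146, 0.051, 0
lx·mx: 0, 2.3628, 2.2184, 0.6456, 0.1898, 0.051, 0 → R0 = 5.4676
x·lx·mx: 0, 2.3628, 4.4368, 1.9368, 0.7592, 0.255, 0 → Σ = 9.7506
T = 9.7506 / 5.4676 = 1.783342… → 1.783

1.783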